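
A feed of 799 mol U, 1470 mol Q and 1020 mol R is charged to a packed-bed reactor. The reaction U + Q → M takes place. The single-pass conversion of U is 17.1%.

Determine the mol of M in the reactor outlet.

137 mol

U reacted = 0.171 × 799 = 136.6 mol; ν_U = −1, so ξ = 136.6/1 = 136.6 mol.
Outlet amounts (n = n₀ + ν ξ):
  U: 799 − 1(136.6) = 662.4
  Q: 1470 − 1(136.6) = 1333
  M: 0 + 1(136.6) = 136.6
  R: 1020 (inert)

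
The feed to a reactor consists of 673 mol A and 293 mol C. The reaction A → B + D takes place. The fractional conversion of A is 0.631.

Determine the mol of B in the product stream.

A reacted = 0.631 × 673 = 424.7 mol; ν_A = −1, so ξ = 424.7/1 = 424.7 mol.
Outlet amounts (n = n₀ + ν ξ):
  A: 673 − 1(424.7) = 248.3
  B: 0 + 1(424.7) = 424.7
  D: 0 + 1(424.7) = 424.7
  C: 293 (inert)

425 mol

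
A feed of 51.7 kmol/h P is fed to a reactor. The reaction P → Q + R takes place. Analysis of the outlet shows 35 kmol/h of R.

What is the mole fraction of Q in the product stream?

0.404

For R: n = n₀ + 1ξ → 35 = 0 + 1ξ, giving ξ = 35 kmol/h.
Outlet amounts (n = n₀ + ν ξ):
  P: 51.7 − 1(35) = 16.7
  Q: 0 + 1(35) = 35
  R: 0 + 1(35) = 35
Total out = 86.7 kmol/h; y_Q = 35 / 86.7 = 0.4037.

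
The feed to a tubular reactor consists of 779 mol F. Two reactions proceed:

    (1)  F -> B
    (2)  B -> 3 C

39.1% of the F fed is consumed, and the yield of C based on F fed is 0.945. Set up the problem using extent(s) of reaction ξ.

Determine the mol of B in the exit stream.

Conversion of F: F consumed = 1ξ₁ = 0.391 × 779 → ξ₁ = 304.6 mol.
Yield of C: 3ξ₂ / 779 = 0.945 → ξ₂ = 245.4 mol.
Outlet amounts (n = n₀ + Σ ν·ξ):
  F: 779 − 1(304.6) = 474.4
  B: 0 + 1(304.6) − 1(245.4) = 59.2
  C: 0 + 3(245.4) = 736.2

59.2 mol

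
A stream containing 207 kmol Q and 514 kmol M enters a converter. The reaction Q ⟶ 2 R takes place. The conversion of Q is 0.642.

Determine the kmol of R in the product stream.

Q reacted = 0.642 × 207 = 132.9 kmol; ν_Q = −1, so ξ = 132.9/1 = 132.9 kmol.
Outlet amounts (n = n₀ + ν ξ):
  Q: 207 − 1(132.9) = 74.11
  R: 0 + 2(132.9) = 265.8
  M: 514 (inert)

266 kmol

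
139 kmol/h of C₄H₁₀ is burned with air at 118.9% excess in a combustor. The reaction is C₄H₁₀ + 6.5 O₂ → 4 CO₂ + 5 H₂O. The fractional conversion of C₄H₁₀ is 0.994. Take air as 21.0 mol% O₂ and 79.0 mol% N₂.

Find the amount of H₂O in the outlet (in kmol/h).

Stoichiometric O₂ = 6.5 × 139 = 903.5 kmol/h; O₂ fed = 903.5 × 2.189 = 1978 kmol/h.
N₂ fed = 1978 × 79/21 = 7440 kmol/h.
Fuel reacted = 0.994 × 139 → ξ = 138.2 kmol/h.
Outlet (n = n₀ + ν ξ):
  C₄H₁₀: 139 − 1(138.2) = 0.834
  O₂: 1978 − 6.5(138.2) = 1080
  N₂: 7440 (inert)
  CO₂: 0 + 4(138.2) = 552.7
  H₂O: 0 + 5(138.2) = 690.8

691 kmol/h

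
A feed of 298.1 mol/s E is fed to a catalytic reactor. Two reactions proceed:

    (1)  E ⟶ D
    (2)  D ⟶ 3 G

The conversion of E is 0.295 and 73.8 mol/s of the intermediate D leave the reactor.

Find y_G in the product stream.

0.13

Conversion of E: E consumed = 1ξ₁ = 0.295 × 298.1 → ξ₁ = 87.94 mol/s.
D balance: n_D = 0 + 1ξ₁ − 1ξ₂ = 73.8 → ξ₂ = (1·87.94 − 73.8)/1 = 14.14 mol/s.
Outlet amounts (n = n₀ + Σ ν·ξ):
  E: 298.1 − 1(87.94) = 210.2
  D: 0 + 1(87.94) − 1(14.14) = 73.8
  G: 0 + 3(14.14) = 42.42
Total out = 326.4 mol/s; y_G = 42.42 / 326.4 = 0.13.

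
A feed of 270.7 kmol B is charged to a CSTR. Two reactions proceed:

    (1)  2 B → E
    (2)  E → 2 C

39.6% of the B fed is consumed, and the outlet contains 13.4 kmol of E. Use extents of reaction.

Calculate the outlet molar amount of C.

80.4 kmol

Conversion of B: B consumed = 2ξ₁ = 0.396 × 270.7 → ξ₁ = 53.6 kmol.
E balance: n_E = 0 + 1ξ₁ − 1ξ₂ = 13.4 → ξ₂ = (1·53.6 − 13.4)/1 = 40.2 kmol.
Outlet amounts (n = n₀ + Σ ν·ξ):
  B: 270.7 − 2(53.6) = 163.5
  E: 0 + 1(53.6) − 1(40.2) = 13.4
  C: 0 + 2(40.2) = 80.4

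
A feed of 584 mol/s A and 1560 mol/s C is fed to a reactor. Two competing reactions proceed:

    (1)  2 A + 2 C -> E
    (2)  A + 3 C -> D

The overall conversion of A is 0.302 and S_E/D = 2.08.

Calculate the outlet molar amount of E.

Conversion of A: A consumed = 0.302 × 584 = 176.4 mol/s = 2ξ₁ + 1ξ₂.
Selectivity: 1ξ₁ / (1ξ₂) = 2.08 → ξ₁ = 2.08 ξ₂.
Substitute: (2·2.08 + 1) ξ₂ = 176.4 → ξ₂ = 34.18 mol/s, ξ₁ = 71.09 mol/s.
Outlet amounts (n = n₀ + Σ ν·ξ):
  A: 584 − 2(71.09) − 1(34.18) = 407.6
  C: 1560 − 2(71.09) − 3(34.18) = 1315
  E: 0 + 1(71.09) = 71.09
  D: 0 + 1(34.18) = 34.18

71.1 mol/s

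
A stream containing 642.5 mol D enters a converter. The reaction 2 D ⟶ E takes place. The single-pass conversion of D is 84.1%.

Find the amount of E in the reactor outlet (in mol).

270 mol

D reacted = 0.841 × 642.5 = 540.3 mol; ν_D = −2, so ξ = 540.3/2 = 270.2 mol.
Outlet amounts (n = n₀ + ν ξ):
  D: 642.5 − 2(270.2) = 102.2
  E: 0 + 1(270.2) = 270.2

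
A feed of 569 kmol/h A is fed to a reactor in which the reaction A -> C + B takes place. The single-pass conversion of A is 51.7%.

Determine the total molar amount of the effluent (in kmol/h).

863 kmol/h

A reacted = 0.517 × 569 = 294.2 kmol/h; ν_A = −1, so ξ = 294.2/1 = 294.2 kmol/h.
Outlet amounts (n = n₀ + ν ξ):
  A: 569 − 1(294.2) = 274.8
  C: 0 + 1(294.2) = 294.2
  B: 0 + 1(294.2) = 294.2
Total out = 274.8 + 294.2 + 294.2 = 863.2 kmol/h.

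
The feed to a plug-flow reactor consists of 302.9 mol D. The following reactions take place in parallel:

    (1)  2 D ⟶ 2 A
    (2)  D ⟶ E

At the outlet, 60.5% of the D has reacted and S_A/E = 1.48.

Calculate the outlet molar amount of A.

109 mol

Conversion of D: D consumed = 0.605 × 302.9 = 183.3 mol = 2ξ₁ + 1ξ₂.
Selectivity: 2ξ₁ / (1ξ₂) = 1.48 → ξ₁ = 0.74 ξ₂.
Substitute: (2·0.74 + 1) ξ₂ = 183.3 → ξ₂ = 73.89 mol, ξ₁ = 54.68 mol.
Outlet amounts (n = n₀ + Σ ν·ξ):
  D: 302.9 − 2(54.68) − 1(73.89) = 119.6
  A: 0 + 2(54.68) = 109.4
  E: 0 + 1(73.89) = 73.89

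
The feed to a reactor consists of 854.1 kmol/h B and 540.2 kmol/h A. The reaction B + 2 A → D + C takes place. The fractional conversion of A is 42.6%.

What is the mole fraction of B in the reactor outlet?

0.578

A reacted = 0.426 × 540.2 = 230.1 kmol/h; ν_A = −2, so ξ = 230.1/2 = 115.1 kmol/h.
Outlet amounts (n = n₀ + ν ξ):
  B: 854.1 − 1(115.1) = 739
  A: 540.2 − 2(115.1) = 310.1
  D: 0 + 1(115.1) = 115.1
  C: 0 + 1(115.1) = 115.1
Total out = 1279 kmol/h; y_B = 739 / 1279 = 0.5777.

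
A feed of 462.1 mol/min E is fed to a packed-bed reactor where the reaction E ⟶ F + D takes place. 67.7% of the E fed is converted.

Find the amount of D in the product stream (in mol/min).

E reacted = 0.677 × 462.1 = 312.8 mol/min; ν_E = −1, so ξ = 312.8/1 = 312.8 mol/min.
Outlet amounts (n = n₀ + ν ξ):
  E: 462.1 − 1(312.8) = 149.3
  F: 0 + 1(312.8) = 312.8
  D: 0 + 1(312.8) = 312.8

313 mol/min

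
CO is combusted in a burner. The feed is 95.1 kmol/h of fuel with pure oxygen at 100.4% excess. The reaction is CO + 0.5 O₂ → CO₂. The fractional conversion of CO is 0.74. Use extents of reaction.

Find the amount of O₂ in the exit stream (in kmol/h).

60.1 kmol/h

Stoichiometric O₂ = 0.5 × 95.1 = 47.55 kmol/h; O₂ fed = 47.55 × 2.004 = 95.29 kmol/h.
Fuel reacted = 0.74 × 95.1 → ξ = 70.37 kmol/h.
Outlet (n = n₀ + ν ξ):
  CO: 95.1 − 1(70.37) = 24.73
  O₂: 95.29 − 0.5(70.37) = 60.1
  CO₂: 0 + 1(70.37) = 70.37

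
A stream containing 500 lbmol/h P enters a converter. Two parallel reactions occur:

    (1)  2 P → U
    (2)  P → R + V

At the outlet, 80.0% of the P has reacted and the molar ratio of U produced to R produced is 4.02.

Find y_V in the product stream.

Conversion of P: P consumed = 0.8 × 500 = 400 lbmol/h = 2ξ₁ + 1ξ₂.
Selectivity: 1ξ₁ / (1ξ₂) = 4.02 → ξ₁ = 4.02 ξ₂.
Substitute: (2·4.02 + 1) ξ₂ = 400 → ξ₂ = 44.25 lbmol/h, ξ₁ = 177.9 lbmol/h.
Outlet amounts (n = n₀ + Σ ν·ξ):
  P: 500 − 2(177.9) − 1(44.25) = 100
  U: 0 + 1(177.9) = 177.9
  R: 0 + 1(44.25) = 44.25
  V: 0 + 1(44.25) = 44.25
Total out = 366.4 lbmol/h; y_V = 44.25 / 366.4 = 0.1208.

0.121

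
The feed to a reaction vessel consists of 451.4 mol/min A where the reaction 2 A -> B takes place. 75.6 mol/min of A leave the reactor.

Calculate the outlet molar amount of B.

188 mol/min

For A: n = n₀ − 2ξ → 75.6 = 451.4 − 2ξ, giving ξ = 187.9 mol/min.
Outlet amounts (n = n₀ + ν ξ):
  A: 451.4 − 2(187.9) = 75.6
  B: 0 + 1(187.9) = 187.9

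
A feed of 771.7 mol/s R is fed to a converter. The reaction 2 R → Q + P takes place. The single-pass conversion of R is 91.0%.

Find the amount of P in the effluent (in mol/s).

R reacted = 0.91 × 771.7 = 702.2 mol/s; ν_R = −2, so ξ = 702.2/2 = 351.1 mol/s.
Outlet amounts (n = n₀ + ν ξ):
  R: 771.7 − 2(351.1) = 69.45
  Q: 0 + 1(351.1) = 351.1
  P: 0 + 1(351.1) = 351.1

351 mol/s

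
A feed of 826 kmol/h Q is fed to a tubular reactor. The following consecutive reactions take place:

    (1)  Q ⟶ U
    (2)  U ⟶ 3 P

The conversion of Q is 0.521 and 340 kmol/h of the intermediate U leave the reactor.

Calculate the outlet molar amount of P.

271 kmol/h

Conversion of Q: Q consumed = 1ξ₁ = 0.521 × 826 → ξ₁ = 430.3 kmol/h.
U balance: n_U = 0 + 1ξ₁ − 1ξ₂ = 340 → ξ₂ = (1·430.3 − 340)/1 = 90.35 kmol/h.
Outlet amounts (n = n₀ + Σ ν·ξ):
  Q: 826 − 1(430.3) = 395.7
  U: 0 + 1(430.3) − 1(90.35) = 340
  P: 0 + 3(90.35) = 271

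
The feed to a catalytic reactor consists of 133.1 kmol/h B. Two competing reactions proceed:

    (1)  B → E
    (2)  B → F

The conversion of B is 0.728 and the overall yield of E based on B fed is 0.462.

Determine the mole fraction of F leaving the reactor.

0.266

Yield of E: 1ξ₁ / 133.1 = 0.462 → ξ₁ = 61.49 kmol/h.
Conversion of B: 1ξ₁ + 1ξ₂ = 0.728 × 133.1 = 96.9 → ξ₂ = 35.4 kmol/h.
Outlet amounts (n = n₀ + Σ ν·ξ):
  B: 133.1 − 1(61.49) − 1(35.4) = 36.2
  E: 0 + 1(61.49) = 61.49
  F: 0 + 1(35.4) = 35.4
Total out = 133.1 kmol/h; y_F = 35.4 / 133.1 = 0.266.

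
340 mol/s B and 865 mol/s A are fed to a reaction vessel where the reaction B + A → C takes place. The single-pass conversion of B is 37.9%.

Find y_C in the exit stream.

B reacted = 0.379 × 340 = 128.9 mol/s; ν_B = −1, so ξ = 128.9/1 = 128.9 mol/s.
Outlet amounts (n = n₀ + ν ξ):
  B: 340 − 1(128.9) = 211.1
  A: 865 − 1(128.9) = 736.1
  C: 0 + 1(128.9) = 128.9
Total out = 1076 mol/s; y_C = 128.9 / 1076 = 0.1197.

0.12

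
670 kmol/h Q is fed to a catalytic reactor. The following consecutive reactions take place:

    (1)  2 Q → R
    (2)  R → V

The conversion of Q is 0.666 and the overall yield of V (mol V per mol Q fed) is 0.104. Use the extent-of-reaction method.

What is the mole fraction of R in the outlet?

0.343

Conversion of Q: Q consumed = 2ξ₁ = 0.666 × 670 → ξ₁ = 223.1 kmol/h.
Yield of V: 1ξ₂ / 670 = 0.104 → ξ₂ = 69.68 kmol/h.
Outlet amounts (n = n₀ + Σ ν·ξ):
  Q: 670 − 2(223.1) = 223.8
  R: 0 + 1(223.1) − 1(69.68) = 153.4
  V: 0 + 1(69.68) = 69.68
Total out = 446.9 kmol/h; y_R = 153.4 / 446.9 = 0.3433.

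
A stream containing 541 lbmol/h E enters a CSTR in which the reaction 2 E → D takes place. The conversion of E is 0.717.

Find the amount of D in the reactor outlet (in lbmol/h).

E reacted = 0.717 × 541 = 387.9 lbmol/h; ν_E = −2, so ξ = 387.9/2 = 193.9 lbmol/h.
Outlet amounts (n = n₀ + ν ξ):
  E: 541 − 2(193.9) = 153.1
  D: 0 + 1(193.9) = 193.9

194 lbmol/h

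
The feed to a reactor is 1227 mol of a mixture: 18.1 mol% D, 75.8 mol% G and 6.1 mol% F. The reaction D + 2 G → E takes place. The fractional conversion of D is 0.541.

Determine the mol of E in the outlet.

120 mol

D reacted = 0.541 × 222.1 = 120.1 mol; ν_D = −1, so ξ = 120.1/1 = 120.1 mol.
Outlet amounts (n = n₀ + ν ξ):
  D: 222.1 − 1(120.1) = 101.9
  G: 930.1 − 2(120.1) = 689.8
  E: 0 + 1(120.1) = 120.1
  F: 74.85 (inert)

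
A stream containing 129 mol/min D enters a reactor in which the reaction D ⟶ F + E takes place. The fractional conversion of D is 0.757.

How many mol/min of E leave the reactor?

97.7 mol/min

D reacted = 0.757 × 129 = 97.65 mol/min; ν_D = −1, so ξ = 97.65/1 = 97.65 mol/min.
Outlet amounts (n = n₀ + ν ξ):
  D: 129 − 1(97.65) = 31.35
  F: 0 + 1(97.65) = 97.65
  E: 0 + 1(97.65) = 97.65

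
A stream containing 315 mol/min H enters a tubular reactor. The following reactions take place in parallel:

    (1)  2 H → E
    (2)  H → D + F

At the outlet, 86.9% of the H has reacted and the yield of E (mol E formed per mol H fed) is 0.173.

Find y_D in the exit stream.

Yield of E: 1ξ₁ / 315 = 0.173 → ξ₁ = 54.49 mol/min.
Conversion of H: 2ξ₁ + 1ξ₂ = 0.869 × 315 = 273.7 → ξ₂ = 164.7 mol/min.
Outlet amounts (n = n₀ + Σ ν·ξ):
  H: 315 − 2(54.49) − 1(164.7) = 41.26
  E: 0 + 1(54.49) = 54.49
  D: 0 + 1(164.7) = 164.7
  F: 0 + 1(164.7) = 164.7
Total out = 425.2 mol/min; y_D = 164.7 / 425.2 = 0.3874.

0.387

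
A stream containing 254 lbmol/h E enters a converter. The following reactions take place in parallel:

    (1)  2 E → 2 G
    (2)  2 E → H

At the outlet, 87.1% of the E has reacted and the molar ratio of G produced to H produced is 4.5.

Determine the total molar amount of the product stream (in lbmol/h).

220 lbmol/h

Conversion of E: E consumed = 0.871 × 254 = 221.2 lbmol/h = 2ξ₁ + 2ξ₂.
Selectivity: 2ξ₁ / (1ξ₂) = 4.5 → ξ₁ = 2.25 ξ₂.
Substitute: (2·2.25 + 2) ξ₂ = 221.2 → ξ₂ = 34.04 lbmol/h, ξ₁ = 76.58 lbmol/h.
Outlet amounts (n = n₀ + Σ ν·ξ):
  E: 254 − 2(76.58) − 2(34.04) = 32.77
  G: 0 + 2(76.58) = 153.2
  H: 0 + 1(34.04) = 34.04
Total out = 32.77 + 153.2 + 34.04 = 220 lbmol/h.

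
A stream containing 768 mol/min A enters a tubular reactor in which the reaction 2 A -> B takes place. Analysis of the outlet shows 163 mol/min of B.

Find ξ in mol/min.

ξ = 163 mol/min

For B: n = n₀ + 1ξ → 163 = 0 + 1ξ, giving ξ = 163 mol/min.
Outlet amounts (n = n₀ + ν ξ):
  A: 768 − 2(163) = 442
  B: 0 + 1(163) = 163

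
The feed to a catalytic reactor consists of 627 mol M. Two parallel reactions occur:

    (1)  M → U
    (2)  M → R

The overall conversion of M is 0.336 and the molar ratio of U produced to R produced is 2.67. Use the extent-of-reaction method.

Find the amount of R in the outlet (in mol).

Conversion of M: M consumed = 0.336 × 627 = 210.7 mol = 1ξ₁ + 1ξ₂.
Selectivity: 1ξ₁ / (1ξ₂) = 2.67 → ξ₁ = 2.67 ξ₂.
Substitute: (1·2.67 + 1) ξ₂ = 210.7 → ξ₂ = 57.4 mol, ξ₁ = 153.3 mol.
Outlet amounts (n = n₀ + Σ ν·ξ):
  M: 627 − 1(153.3) − 1(57.4) = 416.3
  U: 0 + 1(153.3) = 153.3
  R: 0 + 1(57.4) = 57.4

57.4 mol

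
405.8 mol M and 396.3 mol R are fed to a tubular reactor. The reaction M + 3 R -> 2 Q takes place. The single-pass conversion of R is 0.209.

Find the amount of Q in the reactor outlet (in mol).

55.2 mol

R reacted = 0.209 × 396.3 = 82.83 mol; ν_R = −3, so ξ = 82.83/3 = 27.61 mol.
Outlet amounts (n = n₀ + ν ξ):
  M: 405.8 − 1(27.61) = 378.2
  R: 396.3 − 3(27.61) = 313.5
  Q: 0 + 2(27.61) = 55.22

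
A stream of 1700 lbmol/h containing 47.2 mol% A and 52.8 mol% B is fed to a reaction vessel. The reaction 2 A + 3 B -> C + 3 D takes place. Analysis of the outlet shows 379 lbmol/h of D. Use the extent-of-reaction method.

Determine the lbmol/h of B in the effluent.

519 lbmol/h

For D: n = n₀ + 3ξ → 379 = 0 + 3ξ, giving ξ = 126.3 lbmol/h.
Outlet amounts (n = n₀ + ν ξ):
  A: 802.4 − 2(126.3) = 549.7
  B: 897.6 − 3(126.3) = 518.6
  C: 0 + 1(126.3) = 126.3
  D: 0 + 3(126.3) = 379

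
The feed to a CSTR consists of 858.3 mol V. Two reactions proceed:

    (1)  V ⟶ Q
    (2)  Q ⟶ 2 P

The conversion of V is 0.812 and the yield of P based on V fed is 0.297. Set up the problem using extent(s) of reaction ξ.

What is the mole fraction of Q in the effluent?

0.578

Conversion of V: V consumed = 1ξ₁ = 0.812 × 858.3 → ξ₁ = 696.9 mol.
Yield of P: 2ξ₂ / 858.3 = 0.297 → ξ₂ = 127.5 mol.
Outlet amounts (n = n₀ + Σ ν·ξ):
  V: 858.3 − 1(696.9) = 161.4
  Q: 0 + 1(696.9) − 1(127.5) = 569.5
  P: 0 + 2(127.5) = 254.9
Total out = 985.8 mol; y_Q = 569.5 / 985.8 = 0.5777.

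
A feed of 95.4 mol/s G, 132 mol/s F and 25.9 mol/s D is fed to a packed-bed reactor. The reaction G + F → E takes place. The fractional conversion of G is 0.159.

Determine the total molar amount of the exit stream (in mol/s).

238 mol/s

G reacted = 0.159 × 95.4 = 15.17 mol/s; ν_G = −1, so ξ = 15.17/1 = 15.17 mol/s.
Outlet amounts (n = n₀ + ν ξ):
  G: 95.4 − 1(15.17) = 80.23
  F: 132 − 1(15.17) = 116.8
  E: 0 + 1(15.17) = 15.17
  D: 25.9 (inert)
Total out = 80.23 + 116.8 + 15.17 + 25.9 = 238.1 mol/s.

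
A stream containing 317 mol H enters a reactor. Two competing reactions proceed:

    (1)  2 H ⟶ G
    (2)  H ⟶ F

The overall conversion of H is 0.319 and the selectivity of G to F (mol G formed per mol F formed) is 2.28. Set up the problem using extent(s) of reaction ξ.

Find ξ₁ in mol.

Conversion of H: H consumed = 0.319 × 317 = 101.1 mol = 2ξ₁ + 1ξ₂.
Selectivity: 1ξ₁ / (1ξ₂) = 2.28 → ξ₁ = 2.28 ξ₂.
Substitute: (2·2.28 + 1) ξ₂ = 101.1 → ξ₂ = 18.19 mol, ξ₁ = 41.47 mol.
Outlet amounts (n = n₀ + Σ ν·ξ):
  H: 317 − 2(41.47) − 1(18.19) = 215.9
  G: 0 + 1(41.47) = 41.47
  F: 0 + 1(18.19) = 18.19

ξ₁ = 41.5 mol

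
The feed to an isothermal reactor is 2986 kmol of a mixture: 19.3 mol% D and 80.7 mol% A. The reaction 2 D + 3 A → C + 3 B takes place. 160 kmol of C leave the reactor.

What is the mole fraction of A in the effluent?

For C: n = n₀ + 1ξ → 160 = 0 + 1ξ, giving ξ = 160 kmol.
Outlet amounts (n = n₀ + ν ξ):
  D: 576.3 − 2(160) = 256.3
  A: 2410 − 3(160) = 1930
  C: 0 + 1(160) = 160
  B: 0 + 3(160) = 480
Total out = 2826 kmol; y_A = 1930 / 2826 = 0.6828.

0.683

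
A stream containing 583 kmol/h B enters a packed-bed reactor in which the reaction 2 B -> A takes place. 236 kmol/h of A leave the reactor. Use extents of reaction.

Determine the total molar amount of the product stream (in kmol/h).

347 kmol/h

For A: n = n₀ + 1ξ → 236 = 0 + 1ξ, giving ξ = 236 kmol/h.
Outlet amounts (n = n₀ + ν ξ):
  B: 583 − 2(236) = 111
  A: 0 + 1(236) = 236
Total out = 111 + 236 = 347 kmol/h.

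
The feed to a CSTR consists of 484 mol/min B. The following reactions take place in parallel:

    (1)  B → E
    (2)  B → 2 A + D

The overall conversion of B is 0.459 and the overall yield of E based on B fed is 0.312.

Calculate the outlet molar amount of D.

71.1 mol/min

Yield of E: 1ξ₁ / 484 = 0.312 → ξ₁ = 151 mol/min.
Conversion of B: 1ξ₁ + 1ξ₂ = 0.459 × 484 = 222.2 → ξ₂ = 71.15 mol/min.
Outlet amounts (n = n₀ + Σ ν·ξ):
  B: 484 − 1(151) − 1(71.15) = 261.8
  E: 0 + 1(151) = 151
  A: 0 + 2(71.15) = 142.3
  D: 0 + 1(71.15) = 71.15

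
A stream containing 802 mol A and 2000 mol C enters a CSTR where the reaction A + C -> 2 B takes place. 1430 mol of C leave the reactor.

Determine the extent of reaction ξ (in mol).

For C: n = n₀ − 1ξ → 1430 = 2000 − 1ξ, giving ξ = 570 mol.
Outlet amounts (n = n₀ + ν ξ):
  A: 802 − 1(570) = 232
  C: 2000 − 1(570) = 1430
  B: 0 + 2(570) = 1140

ξ = 570 mol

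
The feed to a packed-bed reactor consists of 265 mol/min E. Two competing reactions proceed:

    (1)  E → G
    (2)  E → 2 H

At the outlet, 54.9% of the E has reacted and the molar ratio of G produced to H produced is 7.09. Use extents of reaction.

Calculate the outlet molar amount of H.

Conversion of E: E consumed = 0.549 × 265 = 145.5 mol/min = 1ξ₁ + 1ξ₂.
Selectivity: 1ξ₁ / (2ξ₂) = 7.09 → ξ₁ = 14.18 ξ₂.
Substitute: (1·14.18 + 1) ξ₂ = 145.5 → ξ₂ = 9.584 mol/min, ξ₁ = 135.9 mol/min.
Outlet amounts (n = n₀ + Σ ν·ξ):
  E: 265 − 1(135.9) − 1(9.584) = 119.5
  G: 0 + 1(135.9) = 135.9
  H: 0 + 2(9.584) = 19.17

19.2 mol/min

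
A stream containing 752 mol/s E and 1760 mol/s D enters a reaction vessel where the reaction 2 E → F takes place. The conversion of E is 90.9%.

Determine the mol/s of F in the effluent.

342 mol/s

E reacted = 0.909 × 752 = 683.6 mol/s; ν_E = −2, so ξ = 683.6/2 = 341.8 mol/s.
Outlet amounts (n = n₀ + ν ξ):
  E: 752 − 2(341.8) = 68.43
  F: 0 + 1(341.8) = 341.8
  D: 1760 (inert)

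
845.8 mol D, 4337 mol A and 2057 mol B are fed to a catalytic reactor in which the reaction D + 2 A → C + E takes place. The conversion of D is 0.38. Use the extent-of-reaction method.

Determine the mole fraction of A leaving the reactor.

D reacted = 0.38 × 845.8 = 321.4 mol; ν_D = −1, so ξ = 321.4/1 = 321.4 mol.
Outlet amounts (n = n₀ + ν ξ):
  D: 845.8 − 1(321.4) = 524.4
  A: 4337 − 2(321.4) = 3694
  C: 0 + 1(321.4) = 321.4
  E: 0 + 1(321.4) = 321.4
  B: 2057 (inert)
Total out = 6918 mol; y_A = 3694 / 6918 = 0.534.

0.534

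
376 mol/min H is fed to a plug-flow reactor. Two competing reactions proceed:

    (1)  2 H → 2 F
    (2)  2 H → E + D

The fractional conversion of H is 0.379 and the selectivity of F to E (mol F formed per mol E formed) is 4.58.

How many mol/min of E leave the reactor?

21.7 mol/min

Conversion of H: H consumed = 0.379 × 376 = 142.5 mol/min = 2ξ₁ + 2ξ₂.
Selectivity: 2ξ₁ / (1ξ₂) = 4.58 → ξ₁ = 2.29 ξ₂.
Substitute: (2·2.29 + 2) ξ₂ = 142.5 → ξ₂ = 21.66 mol/min, ξ₁ = 49.59 mol/min.
Outlet amounts (n = n₀ + Σ ν·ξ):
  H: 376 − 2(49.59) − 2(21.66) = 233.5
  F: 0 + 2(49.59) = 99.19
  E: 0 + 1(21.66) = 21.66
  D: 0 + 1(21.66) = 21.66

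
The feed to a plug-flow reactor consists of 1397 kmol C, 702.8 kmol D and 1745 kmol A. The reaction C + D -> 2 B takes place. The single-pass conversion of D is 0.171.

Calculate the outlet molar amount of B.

D reacted = 0.171 × 702.8 = 120.2 kmol; ν_D = −1, so ξ = 120.2/1 = 120.2 kmol.
Outlet amounts (n = n₀ + ν ξ):
  C: 1397 − 1(120.2) = 1277
  D: 702.8 − 1(120.2) = 582.6
  B: 0 + 2(120.2) = 240.4
  A: 1745 (inert)

240 kmol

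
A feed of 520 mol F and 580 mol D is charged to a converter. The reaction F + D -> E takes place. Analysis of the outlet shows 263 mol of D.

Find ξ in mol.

For D: n = n₀ − 1ξ → 263 = 580 − 1ξ, giving ξ = 317 mol.
Outlet amounts (n = n₀ + ν ξ):
  F: 520 − 1(317) = 203
  D: 580 − 1(317) = 263
  E: 0 + 1(317) = 317

ξ = 317 mol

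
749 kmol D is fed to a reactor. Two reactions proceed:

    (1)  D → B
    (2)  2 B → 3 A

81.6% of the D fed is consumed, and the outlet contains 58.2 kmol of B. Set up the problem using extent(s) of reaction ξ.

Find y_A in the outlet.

0.809

Conversion of D: D consumed = 1ξ₁ = 0.816 × 749 → ξ₁ = 611.2 kmol.
B balance: n_B = 0 + 1ξ₁ − 2ξ₂ = 58.2 → ξ₂ = (1·611.2 − 58.2)/2 = 276.5 kmol.
Outlet amounts (n = n₀ + Σ ν·ξ):
  D: 749 − 1(611.2) = 137.8
  B: 0 + 1(611.2) − 2(276.5) = 58.2
  A: 0 + 3(276.5) = 829.5
Total out = 1025 kmol; y_A = 829.5 / 1025 = 0.8089.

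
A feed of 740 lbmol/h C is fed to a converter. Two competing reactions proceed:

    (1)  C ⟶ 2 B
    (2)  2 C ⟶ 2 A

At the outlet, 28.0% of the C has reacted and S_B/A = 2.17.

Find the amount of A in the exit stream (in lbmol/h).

99.4 lbmol/h

Conversion of C: C consumed = 0.28 × 740 = 207.2 lbmol/h = 1ξ₁ + 2ξ₂.
Selectivity: 2ξ₁ / (2ξ₂) = 2.17 → ξ₁ = 2.17 ξ₂.
Substitute: (1·2.17 + 2) ξ₂ = 207.2 → ξ₂ = 49.69 lbmol/h, ξ₁ = 107.8 lbmol/h.
Outlet amounts (n = n₀ + Σ ν·ξ):
  C: 740 − 1(107.8) − 2(49.69) = 532.8
  B: 0 + 2(107.8) = 215.6
  A: 0 + 2(49.69) = 99.38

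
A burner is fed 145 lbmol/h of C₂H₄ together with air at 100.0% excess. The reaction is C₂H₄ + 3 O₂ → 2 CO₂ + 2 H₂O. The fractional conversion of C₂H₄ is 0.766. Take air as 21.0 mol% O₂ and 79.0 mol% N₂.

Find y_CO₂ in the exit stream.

Stoichiometric O₂ = 3 × 145 = 435 lbmol/h; O₂ fed = 435 × 2.000 = 870 lbmol/h.
N₂ fed = 870 × 79/21 = 3273 lbmol/h.
Fuel reacted = 0.766 × 145 → ξ = 111.1 lbmol/h.
Outlet (n = n₀ + ν ξ):
  C₂H₄: 145 − 1(111.1) = 33.93
  O₂: 870 − 3(111.1) = 536.8
  N₂: 3273 (inert)
  CO₂: 0 + 2(111.1) = 222.1
  H₂O: 0 + 2(111.1) = 222.1
Total out = 4288 lbmol/h; y_CO₂ = 222.1 / 4288 = 0.05181.

0.0518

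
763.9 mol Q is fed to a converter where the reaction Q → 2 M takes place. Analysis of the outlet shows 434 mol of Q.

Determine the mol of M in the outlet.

660 mol

For Q: n = n₀ − 1ξ → 434 = 763.9 − 1ξ, giving ξ = 329.9 mol.
Outlet amounts (n = n₀ + ν ξ):
  Q: 763.9 − 1(329.9) = 434
  M: 0 + 2(329.9) = 659.8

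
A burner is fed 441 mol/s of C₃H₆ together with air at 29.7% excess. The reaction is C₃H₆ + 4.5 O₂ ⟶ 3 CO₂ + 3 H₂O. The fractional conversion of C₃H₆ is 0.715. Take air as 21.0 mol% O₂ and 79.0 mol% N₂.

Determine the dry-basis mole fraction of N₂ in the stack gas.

0.813

Stoichiometric O₂ = 4.5 × 441 = 1984 mol/s; O₂ fed = 1984 × 1.297 = 2574 mol/s.
N₂ fed = 2574 × 79/21 = 9683 mol/s.
Fuel reacted = 0.715 × 441 → ξ = 315.3 mol/s.
Outlet (n = n₀ + ν ξ):
  C₃H₆: 441 − 1(315.3) = 125.7
  O₂: 2574 − 4.5(315.3) = 1155
  N₂: 9683 (inert)
  CO₂: 0 + 3(315.3) = 945.9
  H₂O: 0 + 3(315.3) = 945.9
Dry total = 11910 mol/s; y_N₂ (dry) = 9683 / 11910 = 0.813.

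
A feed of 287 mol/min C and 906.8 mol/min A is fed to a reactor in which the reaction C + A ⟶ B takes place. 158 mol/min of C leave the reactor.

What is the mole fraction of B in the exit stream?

For C: n = n₀ − 1ξ → 158 = 287 − 1ξ, giving ξ = 129 mol/min.
Outlet amounts (n = n₀ + ν ξ):
  C: 287 − 1(129) = 158
  A: 906.8 − 1(129) = 777.8
  B: 0 + 1(129) = 129
Total out = 1065 mol/min; y_B = 129 / 1065 = 0.1211.

0.121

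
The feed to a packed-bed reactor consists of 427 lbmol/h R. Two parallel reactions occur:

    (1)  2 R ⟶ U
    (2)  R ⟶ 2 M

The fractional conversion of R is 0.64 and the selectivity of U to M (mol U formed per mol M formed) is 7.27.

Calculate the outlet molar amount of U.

132 lbmol/h

Conversion of R: R consumed = 0.64 × 427 = 273.3 lbmol/h = 2ξ₁ + 1ξ₂.
Selectivity: 1ξ₁ / (2ξ₂) = 7.27 → ξ₁ = 14.54 ξ₂.
Substitute: (2·14.54 + 1) ξ₂ = 273.3 → ξ₂ = 9.085 lbmol/h, ξ₁ = 132.1 lbmol/h.
Outlet amounts (n = n₀ + Σ ν·ξ):
  R: 427 − 2(132.1) − 1(9.085) = 153.7
  U: 0 + 1(132.1) = 132.1
  M: 0 + 2(9.085) = 18.17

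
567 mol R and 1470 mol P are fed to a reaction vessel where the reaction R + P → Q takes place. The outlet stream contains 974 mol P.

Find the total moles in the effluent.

For P: n = n₀ − 1ξ → 974 = 1470 − 1ξ, giving ξ = 496 mol.
Outlet amounts (n = n₀ + ν ξ):
  R: 567 − 1(496) = 71
  P: 1470 − 1(496) = 974
  Q: 0 + 1(496) = 496
Total out = 71 + 974 + 496 = 1541 mol.

1540 mol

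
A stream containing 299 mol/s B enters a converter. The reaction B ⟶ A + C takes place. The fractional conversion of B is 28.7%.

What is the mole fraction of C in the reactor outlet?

0.223

B reacted = 0.287 × 299 = 85.81 mol/s; ν_B = −1, so ξ = 85.81/1 = 85.81 mol/s.
Outlet amounts (n = n₀ + ν ξ):
  B: 299 − 1(85.81) = 213.2
  A: 0 + 1(85.81) = 85.81
  C: 0 + 1(85.81) = 85.81
Total out = 384.8 mol/s; y_C = 85.81 / 384.8 = 0.223.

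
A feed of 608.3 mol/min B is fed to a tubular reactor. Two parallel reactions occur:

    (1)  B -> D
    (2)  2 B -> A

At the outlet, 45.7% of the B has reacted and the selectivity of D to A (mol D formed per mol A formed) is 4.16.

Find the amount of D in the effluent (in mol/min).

188 mol/min

Conversion of B: B consumed = 0.457 × 608.3 = 278 mol/min = 1ξ₁ + 2ξ₂.
Selectivity: 1ξ₁ / (1ξ₂) = 4.16 → ξ₁ = 4.16 ξ₂.
Substitute: (1·4.16 + 2) ξ₂ = 278 → ξ₂ = 45.13 mol/min, ξ₁ = 187.7 mol/min.
Outlet amounts (n = n₀ + Σ ν·ξ):
  B: 608.3 − 1(187.7) − 2(45.13) = 330.3
  D: 0 + 1(187.7) = 187.7
  A: 0 + 1(45.13) = 45.13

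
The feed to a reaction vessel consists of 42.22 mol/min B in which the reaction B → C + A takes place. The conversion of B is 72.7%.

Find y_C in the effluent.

0.421

B reacted = 0.727 × 42.22 = 30.69 mol/min; ν_B = −1, so ξ = 30.69/1 = 30.69 mol/min.
Outlet amounts (n = n₀ + ν ξ):
  B: 42.22 − 1(30.69) = 11.53
  C: 0 + 1(30.69) = 30.69
  A: 0 + 1(30.69) = 30.69
Total out = 72.91 mol/min; y_C = 30.69 / 72.91 = 0.421.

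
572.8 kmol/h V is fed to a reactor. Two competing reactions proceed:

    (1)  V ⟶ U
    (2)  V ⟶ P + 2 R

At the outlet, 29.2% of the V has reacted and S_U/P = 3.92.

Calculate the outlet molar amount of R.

Conversion of V: V consumed = 0.292 × 572.8 = 167.3 kmol/h = 1ξ₁ + 1ξ₂.
Selectivity: 1ξ₁ / (1ξ₂) = 3.92 → ξ₁ = 3.92 ξ₂.
Substitute: (1·3.92 + 1) ξ₂ = 167.3 → ξ₂ = 34 kmol/h, ξ₁ = 133.3 kmol/h.
Outlet amounts (n = n₀ + Σ ν·ξ):
  V: 572.8 − 1(133.3) − 1(34) = 405.5
  U: 0 + 1(133.3) = 133.3
  P: 0 + 1(34) = 34
  R: 0 + 2(34) = 67.99

68 kmol/h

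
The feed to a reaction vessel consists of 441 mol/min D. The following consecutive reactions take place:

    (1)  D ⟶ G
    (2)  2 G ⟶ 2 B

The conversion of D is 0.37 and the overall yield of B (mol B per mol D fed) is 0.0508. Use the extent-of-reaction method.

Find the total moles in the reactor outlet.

Conversion of D: D consumed = 1ξ₁ = 0.37 × 441 → ξ₁ = 163.2 mol/min.
Yield of B: 2ξ₂ / 441 = 0.0508 → ξ₂ = 11.2 mol/min.
Outlet amounts (n = n₀ + Σ ν·ξ):
  D: 441 − 1(163.2) = 277.8
  G: 0 + 1(163.2) − 2(11.2) = 140.8
  B: 0 + 2(11.2) = 22.4
Total out = 277.8 + 140.8 + 22.4 = 441 mol/min.

441 mol/min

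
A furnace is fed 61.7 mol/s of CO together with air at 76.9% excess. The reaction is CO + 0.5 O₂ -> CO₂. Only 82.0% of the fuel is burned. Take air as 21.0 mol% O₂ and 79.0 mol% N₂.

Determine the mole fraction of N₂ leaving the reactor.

0.693

Stoichiometric O₂ = 0.5 × 61.7 = 30.85 mol/s; O₂ fed = 30.85 × 1.769 = 54.57 mol/s.
N₂ fed = 54.57 × 79/21 = 205.3 mol/s.
Fuel reacted = 0.82 × 61.7 → ξ = 50.59 mol/s.
Outlet (n = n₀ + ν ξ):
  CO: 61.7 − 1(50.59) = 11.11
  O₂: 54.57 − 0.5(50.59) = 29.28
  N₂: 205.3 (inert)
  CO₂: 0 + 1(50.59) = 50.59
Total out = 296.3 mol/s; y_N₂ = 205.3 / 296.3 = 0.6929.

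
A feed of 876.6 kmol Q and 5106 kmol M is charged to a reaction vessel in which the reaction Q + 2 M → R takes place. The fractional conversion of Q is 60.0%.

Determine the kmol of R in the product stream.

526 kmol

Q reacted = 0.6 × 876.6 = 526 kmol; ν_Q = −1, so ξ = 526/1 = 526 kmol.
Outlet amounts (n = n₀ + ν ξ):
  Q: 876.6 − 1(526) = 350.6
  M: 5106 − 2(526) = 4054
  R: 0 + 1(526) = 526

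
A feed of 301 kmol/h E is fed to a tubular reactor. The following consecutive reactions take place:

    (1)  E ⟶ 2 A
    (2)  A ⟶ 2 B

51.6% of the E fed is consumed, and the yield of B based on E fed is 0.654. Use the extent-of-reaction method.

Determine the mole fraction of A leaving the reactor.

0.383

Conversion of E: E consumed = 1ξ₁ = 0.516 × 301 → ξ₁ = 155.3 kmol/h.
Yield of B: 2ξ₂ / 301 = 0.654 → ξ₂ = 98.43 kmol/h.
Outlet amounts (n = n₀ + Σ ν·ξ):
  E: 301 − 1(155.3) = 145.7
  A: 0 + 2(155.3) − 1(98.43) = 212.2
  B: 0 + 2(98.43) = 196.9
Total out = 554.7 kmol/h; y_A = 212.2 / 554.7 = 0.3825.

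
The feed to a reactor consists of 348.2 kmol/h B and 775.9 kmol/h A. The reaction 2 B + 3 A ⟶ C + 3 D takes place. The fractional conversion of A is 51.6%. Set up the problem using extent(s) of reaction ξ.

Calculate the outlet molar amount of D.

A reacted = 0.516 × 775.9 = 400.4 kmol/h; ν_A = −3, so ξ = 400.4/3 = 133.5 kmol/h.
Outlet amounts (n = n₀ + ν ξ):
  B: 348.2 − 2(133.5) = 81.29
  A: 775.9 − 3(133.5) = 375.5
  C: 0 + 1(133.5) = 133.5
  D: 0 + 3(133.5) = 400.4

400 kmol/h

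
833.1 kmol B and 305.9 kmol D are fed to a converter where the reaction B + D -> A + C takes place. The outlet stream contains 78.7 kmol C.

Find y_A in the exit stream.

For C: n = n₀ + 1ξ → 78.7 = 0 + 1ξ, giving ξ = 78.7 kmol.
Outlet amounts (n = n₀ + ν ξ):
  B: 833.1 − 1(78.7) = 754.4
  D: 305.9 − 1(78.7) = 227.2
  A: 0 + 1(78.7) = 78.7
  C: 0 + 1(78.7) = 78.7
Total out = 1139 kmol; y_A = 78.7 / 1139 = 0.0691.

0.0691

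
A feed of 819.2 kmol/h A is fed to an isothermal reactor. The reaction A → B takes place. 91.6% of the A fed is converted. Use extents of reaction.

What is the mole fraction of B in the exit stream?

A reacted = 0.916 × 819.2 = 750.4 kmol/h; ν_A = −1, so ξ = 750.4/1 = 750.4 kmol/h.
Outlet amounts (n = n₀ + ν ξ):
  A: 819.2 − 1(750.4) = 68.81
  B: 0 + 1(750.4) = 750.4
Total out = 819.2 kmol/h; y_B = 750.4 / 819.2 = 0.916.

0.916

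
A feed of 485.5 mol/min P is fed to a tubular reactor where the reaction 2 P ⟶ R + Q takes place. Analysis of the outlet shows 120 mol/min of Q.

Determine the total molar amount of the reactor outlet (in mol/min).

486 mol/min

For Q: n = n₀ + 1ξ → 120 = 0 + 1ξ, giving ξ = 120 mol/min.
Outlet amounts (n = n₀ + ν ξ):
  P: 485.5 − 2(120) = 245.5
  R: 0 + 1(120) = 120
  Q: 0 + 1(120) = 120
Total out = 245.5 + 120 + 120 = 485.5 mol/min.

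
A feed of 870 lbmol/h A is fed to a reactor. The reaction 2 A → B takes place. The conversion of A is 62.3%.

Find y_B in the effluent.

A reacted = 0.623 × 870 = 542 lbmol/h; ν_A = −2, so ξ = 542/2 = 271 lbmol/h.
Outlet amounts (n = n₀ + ν ξ):
  A: 870 − 2(271) = 328
  B: 0 + 1(271) = 271
Total out = 599 lbmol/h; y_B = 271 / 599 = 0.4524.

0.452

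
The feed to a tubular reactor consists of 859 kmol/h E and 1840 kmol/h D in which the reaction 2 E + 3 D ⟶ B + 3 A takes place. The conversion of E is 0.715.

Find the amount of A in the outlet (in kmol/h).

E reacted = 0.715 × 859 = 614.2 kmol/h; ν_E = −2, so ξ = 614.2/2 = 307.1 kmol/h.
Outlet amounts (n = n₀ + ν ξ):
  E: 859 − 2(307.1) = 244.8
  D: 1840 − 3(307.1) = 918.7
  B: 0 + 1(307.1) = 307.1
  A: 0 + 3(307.1) = 921.3

921 kmol/h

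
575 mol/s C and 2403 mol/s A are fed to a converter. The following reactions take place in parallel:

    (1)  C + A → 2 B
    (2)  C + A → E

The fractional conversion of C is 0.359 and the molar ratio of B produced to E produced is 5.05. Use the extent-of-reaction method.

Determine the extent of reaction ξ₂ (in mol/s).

ξ₂ = 58.6 mol/s

Conversion of C: C consumed = 0.359 × 575 = 206.4 mol/s = 1ξ₁ + 1ξ₂.
Selectivity: 2ξ₁ / (1ξ₂) = 5.05 → ξ₁ = 2.525 ξ₂.
Substitute: (1·2.525 + 1) ξ₂ = 206.4 → ξ₂ = 58.56 mol/s, ξ₁ = 147.9 mol/s.
Outlet amounts (n = n₀ + Σ ν·ξ):
  C: 575 − 1(147.9) − 1(58.56) = 368.6
  A: 2403 − 1(147.9) − 1(58.56) = 2197
  B: 0 + 2(147.9) = 295.7
  E: 0 + 1(58.56) = 58.56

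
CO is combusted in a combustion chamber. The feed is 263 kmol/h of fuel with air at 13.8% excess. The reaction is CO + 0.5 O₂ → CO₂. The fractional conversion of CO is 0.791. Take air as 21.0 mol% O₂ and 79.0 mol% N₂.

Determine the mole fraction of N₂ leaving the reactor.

0.646

Stoichiometric O₂ = 0.5 × 263 = 131.5 kmol/h; O₂ fed = 131.5 × 1.138 = 149.6 kmol/h.
N₂ fed = 149.6 × 79/21 = 563 kmol/h.
Fuel reacted = 0.791 × 263 → ξ = 208 kmol/h.
Outlet (n = n₀ + ν ξ):
  CO: 263 − 1(208) = 54.97
  O₂: 149.6 − 0.5(208) = 45.63
  N₂: 563 (inert)
  CO₂: 0 + 1(208) = 208
Total out = 871.6 kmol/h; y_N₂ = 563 / 871.6 = 0.6459.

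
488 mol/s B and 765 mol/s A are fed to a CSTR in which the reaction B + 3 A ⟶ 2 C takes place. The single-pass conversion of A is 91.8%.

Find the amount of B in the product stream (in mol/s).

254 mol/s

A reacted = 0.918 × 765 = 702.3 mol/s; ν_A = −3, so ξ = 702.3/3 = 234.1 mol/s.
Outlet amounts (n = n₀ + ν ξ):
  B: 488 − 1(234.1) = 253.9
  A: 765 − 3(234.1) = 62.73
  C: 0 + 2(234.1) = 468.2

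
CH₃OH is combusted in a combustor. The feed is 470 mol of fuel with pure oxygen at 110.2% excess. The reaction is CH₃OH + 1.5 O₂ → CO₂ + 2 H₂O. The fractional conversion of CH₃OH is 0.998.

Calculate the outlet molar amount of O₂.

778 mol

Stoichiometric O₂ = 1.5 × 470 = 705 mol; O₂ fed = 705 × 2.102 = 1482 mol.
Fuel reacted = 0.998 × 470 → ξ = 469.1 mol.
Outlet (n = n₀ + ν ξ):
  CH₃OH: 470 − 1(469.1) = 0.94
  O₂: 1482 − 1.5(469.1) = 778.3
  CO₂: 0 + 1(469.1) = 469.1
  H₂O: 0 + 2(469.1) = 938.1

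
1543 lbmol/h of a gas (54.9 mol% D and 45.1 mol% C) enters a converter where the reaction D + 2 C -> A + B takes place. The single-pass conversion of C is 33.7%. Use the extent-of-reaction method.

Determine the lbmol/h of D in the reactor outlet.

730 lbmol/h

C reacted = 0.337 × 695.9 = 234.5 lbmol/h; ν_C = −2, so ξ = 234.5/2 = 117.3 lbmol/h.
Outlet amounts (n = n₀ + ν ξ):
  D: 847.1 − 1(117.3) = 729.8
  C: 695.9 − 2(117.3) = 461.4
  A: 0 + 1(117.3) = 117.3
  B: 0 + 1(117.3) = 117.3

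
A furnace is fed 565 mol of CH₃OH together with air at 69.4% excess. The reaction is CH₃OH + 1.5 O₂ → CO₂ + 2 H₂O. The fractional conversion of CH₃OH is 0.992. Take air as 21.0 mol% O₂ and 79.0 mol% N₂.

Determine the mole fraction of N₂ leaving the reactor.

Stoichiometric O₂ = 1.5 × 565 = 847.5 mol; O₂ fed = 847.5 × 1.694 = 1436 mol.
N₂ fed = 1436 × 79/21 = 5401 mol.
Fuel reacted = 0.992 × 565 → ξ = 560.5 mol.
Outlet (n = n₀ + ν ξ):
  CH₃OH: 565 − 1(560.5) = 4.52
  O₂: 1436 − 1.5(560.5) = 594.9
  N₂: 5401 (inert)
  CO₂: 0 + 1(560.5) = 560.5
  H₂O: 0 + 2(560.5) = 1121
Total out = 7682 mol; y_N₂ = 5401 / 7682 = 0.7031.

0.703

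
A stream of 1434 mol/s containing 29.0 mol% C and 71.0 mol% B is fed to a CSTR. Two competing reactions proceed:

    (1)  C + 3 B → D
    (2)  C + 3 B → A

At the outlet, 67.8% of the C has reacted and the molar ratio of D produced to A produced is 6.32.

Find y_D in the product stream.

0.414

Conversion of C: C consumed = 0.678 × 415.9 = 282 mol/s = 1ξ₁ + 1ξ₂.
Selectivity: 1ξ₁ / (1ξ₂) = 6.32 → ξ₁ = 6.32 ξ₂.
Substitute: (1·6.32 + 1) ξ₂ = 282 → ξ₂ = 38.52 mol/s, ξ₁ = 243.4 mol/s.
Outlet amounts (n = n₀ + Σ ν·ξ):
  C: 415.9 − 1(243.4) − 1(38.52) = 133.9
  B: 1018 − 3(243.4) − 3(38.52) = 172.3
  D: 0 + 1(243.4) = 243.4
  A: 0 + 1(38.52) = 38.52
Total out = 588.1 mol/s; y_D = 243.4 / 588.1 = 0.4139.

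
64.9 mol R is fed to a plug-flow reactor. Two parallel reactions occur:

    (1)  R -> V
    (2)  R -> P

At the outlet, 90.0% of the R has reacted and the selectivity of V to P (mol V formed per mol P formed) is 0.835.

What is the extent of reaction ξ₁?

ξ₁ = 26.6 mol

Conversion of R: R consumed = 0.9 × 64.9 = 58.41 mol = 1ξ₁ + 1ξ₂.
Selectivity: 1ξ₁ / (1ξ₂) = 0.835 → ξ₁ = 0.835 ξ₂.
Substitute: (1·0.835 + 1) ξ₂ = 58.41 → ξ₂ = 31.83 mol, ξ₁ = 26.58 mol.
Outlet amounts (n = n₀ + Σ ν·ξ):
  R: 64.9 − 1(26.58) − 1(31.83) = 6.49
  V: 0 + 1(26.58) = 26.58
  P: 0 + 1(31.83) = 31.83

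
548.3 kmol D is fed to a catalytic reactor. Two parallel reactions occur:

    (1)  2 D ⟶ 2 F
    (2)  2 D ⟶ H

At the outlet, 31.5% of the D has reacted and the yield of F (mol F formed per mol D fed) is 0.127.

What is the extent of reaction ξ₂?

ξ₂ = 51.5 kmol

Yield of F: 2ξ₁ / 548.3 = 0.127 → ξ₁ = 34.82 kmol.
Conversion of D: 2ξ₁ + 2ξ₂ = 0.315 × 548.3 = 172.7 → ξ₂ = 51.54 kmol.
Outlet amounts (n = n₀ + Σ ν·ξ):
  D: 548.3 − 2(34.82) − 2(51.54) = 375.6
  F: 0 + 2(34.82) = 69.63
  H: 0 + 1(51.54) = 51.54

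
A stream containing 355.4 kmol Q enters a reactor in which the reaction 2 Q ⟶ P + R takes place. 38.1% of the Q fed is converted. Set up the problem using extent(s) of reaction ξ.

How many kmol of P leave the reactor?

Q reacted = 0.381 × 355.4 = 135.4 kmol; ν_Q = −2, so ξ = 135.4/2 = 67.7 kmol.
Outlet amounts (n = n₀ + ν ξ):
  Q: 355.4 − 2(67.7) = 220
  P: 0 + 1(67.7) = 67.7
  R: 0 + 1(67.7) = 67.7

67.7 kmol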